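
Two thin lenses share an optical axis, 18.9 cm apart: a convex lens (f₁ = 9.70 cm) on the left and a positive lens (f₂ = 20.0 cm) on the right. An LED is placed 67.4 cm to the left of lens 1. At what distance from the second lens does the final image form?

12.2 cm

Lens 1: 1/d_i1 = 1/f₁ − 1/d_o1 = 1/(9.70) − 1/(67.4) = 0.08826, so d_i1 = 11.33 cm.
The intermediate image is 11.33 cm to the right of lens 1, which is 18.9 − (11.33) = 7.570 cm to the left of lens 2, so d_o2 = +7.570 cm.
Lens 2: 1/d_i2 = 1/f₂ − 1/d_o2 = 1/(20.0) − 1/(7.570) = -0.08210, so d_i2 = -12.2 cm.
The final image is virtual, 12.2 cm to the left of lens 2 (overall magnification ≈ -0.27).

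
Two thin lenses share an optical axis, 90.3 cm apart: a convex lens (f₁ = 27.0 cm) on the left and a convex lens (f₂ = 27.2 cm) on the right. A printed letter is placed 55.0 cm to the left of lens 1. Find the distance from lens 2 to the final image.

Lens 1: 1/d_i1 = 1/f₁ − 1/d_o1 = 1/(27.0) − 1/(55.0) = 0.01886, so d_i1 = 53.04 cm.
The intermediate image is 53.04 cm to the right of lens 1, which is 90.3 − (53.04) = 37.26 cm to the left of lens 2, so d_o2 = +37.26 cm.
Lens 2: 1/d_i2 = 1/f₂ − 1/d_o2 = 1/(27.2) − 1/(37.26) = 0.009926, so d_i2 = 101 cm.
The final image is real, 101 cm to the right of lens 2 (overall magnification ≈ 2.6).

101 cm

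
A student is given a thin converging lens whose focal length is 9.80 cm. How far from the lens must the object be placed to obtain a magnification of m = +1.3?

m = −d_i/d_o ⇒ d_i = −m·d_o.
1/f = 1/d_o + 1/d_i = 1/d_o − 1/(m·d_o) = (1 − 1/m)/d_o, so d_o = f(1 − 1/m) = (9.800)(1 − 1/(+1.3)) = 2.26 cm.

2.26 cm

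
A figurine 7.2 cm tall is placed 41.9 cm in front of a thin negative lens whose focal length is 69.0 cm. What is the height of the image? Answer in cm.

For a negative lens, f = -69.0 cm.
1/d_i = 1/f − 1/d_o = 1/(-69.00) − 1/(41.9) = -0.03836, so d_i = -26.07 cm.
m = −d_i/d_o = +0.6222.
|h_i| = |m|·h_o = 0.6222 × 7.2 = 4.48 cm. The image is virtual, upright and reduced, on the same side as the object.

4.48 cm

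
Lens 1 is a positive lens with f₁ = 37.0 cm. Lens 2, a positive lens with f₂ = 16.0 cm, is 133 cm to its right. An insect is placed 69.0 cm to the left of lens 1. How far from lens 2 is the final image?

22.9 cm

Lens 1: 1/d_i1 = 1/f₁ − 1/d_o1 = 1/(37.0) − 1/(69.0) = 0.01253, so d_i1 = 79.78 cm.
The intermediate image is 79.78 cm to the right of lens 1, which is 133 − (79.78) = 53.22 cm to the left of lens 2, so d_o2 = +53.22 cm.
Lens 2: 1/d_i2 = 1/f₂ − 1/d_o2 = 1/(16.0) − 1/(53.22) = 0.04371, so d_i2 = 22.9 cm.
The final image is real, 22.9 cm to the right of lens 2 (overall magnification ≈ 0.50).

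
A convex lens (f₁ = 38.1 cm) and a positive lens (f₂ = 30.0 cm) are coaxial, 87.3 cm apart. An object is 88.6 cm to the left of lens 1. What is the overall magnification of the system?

Lens 1: 1/d_i1 = 1/(38.1) − 1/(88.6) = 0.01496, so d_i1 = 66.84 cm; m₁ = −d_i1/d_o1 = -0.7544.
d_o2 = 87.3 − (66.84) = 20.46 cm.
Lens 2: 1/d_i2 = 1/(30.0) − 1/(20.46) = -0.01554, so d_i2 = -64.34 cm; m₂ = −d_i2/d_o2 = +3.145.
m = m₁·m₂ = (-0.7544)(+3.145) = -2.37.

m = -2.37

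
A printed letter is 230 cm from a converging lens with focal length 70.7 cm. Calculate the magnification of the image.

m = -0.444

1/d_i = 1/f − 1/d_o = 1/(70.70) − 1/(230) = 0.009796, so d_i = 102.1 cm.
m = −d_i/d_o = −(102.1)/(230) = -0.444.
The image is real, inverted and reduced, on the far side of the lens.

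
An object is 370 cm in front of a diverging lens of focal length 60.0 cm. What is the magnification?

For a diverging lens, f = -60.0 cm.
1/d_i = 1/f − 1/d_o = 1/(-60.00) − 1/(370) = -0.01937, so d_i = -51.63 cm.
m = −d_i/d_o = −(-51.63)/(370) = +0.140.
The image is virtual, upright and reduced, on the same side as the object.

m = +0.140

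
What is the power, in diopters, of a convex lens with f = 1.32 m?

P = +0.758 D

P = 1/f = 1/(1.32 m) = +0.758 D.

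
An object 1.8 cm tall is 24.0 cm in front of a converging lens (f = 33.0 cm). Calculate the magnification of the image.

1/d_i = 1/f − 1/d_o = 1/(33.00) − 1/(24.0) = -0.01136, so d_i = -88.00 cm.
m = −d_i/d_o = −(-88.00)/(24.0) = +3.67.
The image is virtual, upright and enlarged, on the same side as the object.

m = +3.67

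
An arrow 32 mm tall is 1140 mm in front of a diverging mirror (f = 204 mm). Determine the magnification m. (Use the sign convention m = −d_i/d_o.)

For a diverging mirror, f = -204 mm.
1/d_i = 1/f − 1/d_o = 1/(-204.0) − 1/(1140) = -0.005779, so d_i = -173.0 mm.
m = −d_i/d_o = −(-173.0)/(1140) = +0.152.
The image is virtual, upright and reduced, behind the mirror.

m = +0.152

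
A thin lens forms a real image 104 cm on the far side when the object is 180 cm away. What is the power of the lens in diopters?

P = +1.52 D

d_i = +104 cm.
1/f = 1/d_o + 1/d_i = 1/(180) + 1/(104) = 0.01517 cm⁻¹.
f = 65.92 cm = 0.6592 m, so P = 1/f = +1.52 D.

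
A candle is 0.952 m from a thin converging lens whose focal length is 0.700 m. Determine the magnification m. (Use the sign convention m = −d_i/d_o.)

1/d_i = 1/f − 1/d_o = 1/(0.7000) − 1/(0.952) = 0.3782, so d_i = 2.644 m.
m = −d_i/d_o = −(2.644)/(0.952) = -2.78.
The image is real, inverted and enlarged, on the far side of the lens.

m = -2.78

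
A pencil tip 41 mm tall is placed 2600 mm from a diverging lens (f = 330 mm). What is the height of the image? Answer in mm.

For a diverging lens, f = -330 mm.
1/d_i = 1/f − 1/d_o = 1/(-330.0) − 1/(2600) = -0.003415, so d_i = -292.8 mm.
m = −d_i/d_o = +0.1126.
|h_i| = |m|·h_o = 0.1126 × 41 = 4.62 mm. The image is virtual, upright and reduced, on the same side as the object.

4.62 mm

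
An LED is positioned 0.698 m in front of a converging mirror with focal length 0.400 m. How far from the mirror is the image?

0.937 m

Mirror equation: 1/q = 1/f − 1/p = 1/(0.4000) − 1/(0.698) = 2.500 − 1.433 = 1.067, so q = 0.937 m.
The image is real, inverted and enlarged, in front of the mirror.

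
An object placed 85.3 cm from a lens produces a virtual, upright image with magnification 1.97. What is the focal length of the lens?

f = 173 cm (converging)

m = −d_i/d_o ⇒ d_i = −m·d_o = −(+1.97)·(85.3) = -168.0 cm.
1/f = 1/d_o + 1/d_i = 1/(85.3) + 1/(-168.0) = 0.005771, so f = 173 cm.
Since f is positive, the lens is converging.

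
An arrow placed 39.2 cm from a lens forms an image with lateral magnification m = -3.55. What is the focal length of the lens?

f = 30.6 cm (converging)

m = −d_i/d_o ⇒ d_i = −m·d_o = −(-3.55)·(39.2) = 139.2 cm.
1/f = 1/d_o + 1/d_i = 1/(39.2) + 1/(139.2) = 0.03269, so f = 30.6 cm.
Since f is positive, the lens is converging.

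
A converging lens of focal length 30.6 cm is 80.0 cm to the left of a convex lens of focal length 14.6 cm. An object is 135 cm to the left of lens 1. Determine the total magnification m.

Lens 1: 1/d_i1 = 1/(30.6) − 1/(135) = 0.02527, so d_i1 = 39.57 cm; m₁ = −d_i1/d_o1 = -0.2931.
d_o2 = 80.0 − (39.57) = 40.43 cm.
Lens 2: 1/d_i2 = 1/(14.6) − 1/(40.43) = 0.04376, so d_i2 = 22.85 cm; m₂ = −d_i2/d_o2 = -0.5652.
m = m₁·m₂ = (-0.2931)(-0.5652) = +0.166.

m = +0.166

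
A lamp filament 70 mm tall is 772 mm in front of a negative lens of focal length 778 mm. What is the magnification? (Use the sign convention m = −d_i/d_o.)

For a negative lens, f = -778 mm.
1/d_i = 1/f − 1/d_o = 1/(-778.0) − 1/(772) = -0.002581, so d_i = -387.5 mm.
m = −d_i/d_o = −(-387.5)/(772) = +0.502.
The image is virtual, upright and reduced, on the same side as the object.

m = +0.502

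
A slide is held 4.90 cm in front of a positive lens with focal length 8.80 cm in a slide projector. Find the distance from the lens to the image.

Lens equation: 1/v = 1/f − 1/u = 1/(8.800) − 1/(4.90) = 0.1136 − 0.2041 = -0.09045, so v = -11.1 cm.
The image is virtual, upright and enlarged, on the same side as the object.

11.1 cm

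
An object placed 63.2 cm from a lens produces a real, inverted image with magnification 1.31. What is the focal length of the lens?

f = 35.8 cm (converging)

m = −d_i/d_o ⇒ d_i = −m·d_o = −(-1.31)·(63.2) = 82.79 cm.
1/f = 1/d_o + 1/d_i = 1/(63.2) + 1/(82.79) = 0.02790, so f = 35.8 cm.
Since f is positive, the lens is converging.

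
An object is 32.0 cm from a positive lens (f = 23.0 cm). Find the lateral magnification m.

1/d_i = 1/f − 1/d_o = 1/(23.00) − 1/(32.0) = 0.01223, so d_i = 81.78 cm.
m = −d_i/d_o = −(81.78)/(32.0) = -2.56.
The image is real, inverted and enlarged, on the far side of the lens.

m = -2.56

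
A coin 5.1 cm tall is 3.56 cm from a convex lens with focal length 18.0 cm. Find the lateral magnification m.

1/d_i = 1/f − 1/d_o = 1/(18.00) − 1/(3.56) = -0.2253, so d_i = -4.438 cm.
m = −d_i/d_o = −(-4.438)/(3.56) = +1.25.
The image is virtual, upright and enlarged, on the same side as the object.

m = +1.25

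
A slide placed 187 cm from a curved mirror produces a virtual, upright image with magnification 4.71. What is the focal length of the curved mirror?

f = 237 cm (concave)

m = −d_i/d_o ⇒ d_i = −m·d_o = −(+4.71)·(187) = -880.8 cm.
1/f = 1/d_o + 1/d_i = 1/(187) + 1/(-880.8) = 0.004212, so f = 237 cm.
Since f is positive, the curved mirror is concave.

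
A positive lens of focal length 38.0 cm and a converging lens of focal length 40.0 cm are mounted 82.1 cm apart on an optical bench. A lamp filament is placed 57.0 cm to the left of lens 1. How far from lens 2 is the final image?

17.7 cm

Lens 1: 1/d_i1 = 1/f₁ − 1/d_o1 = 1/(38.0) − 1/(57.0) = 0.008772, so d_i1 = 114.0 cm.
The intermediate image is 114.0 cm to the right of lens 1, which lies 31.90 cm to the right of lens 2 — a virtual object — so d_o2 = −31.90 cm.
Lens 2: 1/d_i2 = 1/f₂ − 1/d_o2 = 1/(40.0) − 1/(-31.90) = 0.05635, so d_i2 = 17.7 cm.
The final image is real, 17.7 cm to the right of lens 2 (overall magnification ≈ -1.1).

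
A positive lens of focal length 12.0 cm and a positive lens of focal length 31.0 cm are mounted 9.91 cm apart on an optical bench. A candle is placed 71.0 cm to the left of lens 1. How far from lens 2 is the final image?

Lens 1: 1/d_i1 = 1/f₁ − 1/d_o1 = 1/(12.0) − 1/(71.0) = 0.06925, so d_i1 = 14.44 cm.
The intermediate image is 14.44 cm to the right of lens 1, which lies 4.530 cm to the right of lens 2 — a virtual object — so d_o2 = −4.530 cm.
Lens 2: 1/d_i2 = 1/f₂ − 1/d_o2 = 1/(31.0) − 1/(-4.530) = 0.2530, so d_i2 = 3.95 cm.
The final image is real, 3.95 cm to the right of lens 2 (overall magnification ≈ -0.18).

3.95 cm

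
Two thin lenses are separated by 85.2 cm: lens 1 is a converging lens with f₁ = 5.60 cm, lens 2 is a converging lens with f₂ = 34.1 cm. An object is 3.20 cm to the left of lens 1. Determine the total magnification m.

m = -1.36

Lens 1: 1/d_i1 = 1/(5.60) − 1/(3.20) = -0.1339, so d_i1 = -7.467 cm; m₁ = −d_i1/d_o1 = +2.333.
d_o2 = 85.2 − (-7.467) = 92.67 cm.
Lens 2: 1/d_i2 = 1/(34.1) − 1/(92.67) = 0.01853, so d_i2 = 53.95 cm; m₂ = −d_i2/d_o2 = -0.5822.
m = m₁·m₂ = (+2.333)(-0.5822) = -1.36.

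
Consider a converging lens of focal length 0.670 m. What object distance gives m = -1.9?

m = −d_i/d_o ⇒ d_i = −m·d_o.
1/f = 1/d_o + 1/d_i = 1/d_o − 1/(m·d_o) = (1 − 1/m)/d_o, so d_o = f(1 − 1/m) = (0.6700)(1 − 1/(-1.9)) = 1.02 m.

1.02 m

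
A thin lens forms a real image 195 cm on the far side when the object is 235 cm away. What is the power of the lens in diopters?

d_i = +195 cm.
1/f = 1/d_o + 1/d_i = 1/(235) + 1/(195) = 0.009384 cm⁻¹.
f = 106.6 cm = 1.066 m, so P = 1/f = +0.938 D.

P = +0.938 D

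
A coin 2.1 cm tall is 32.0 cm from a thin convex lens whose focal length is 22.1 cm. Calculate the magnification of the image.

m = -2.23

1/d_i = 1/f − 1/d_o = 1/(22.10) − 1/(32.0) = 0.01400, so d_i = 71.43 cm.
m = −d_i/d_o = −(71.43)/(32.0) = -2.23.
The image is real, inverted and enlarged, on the far side of the lens.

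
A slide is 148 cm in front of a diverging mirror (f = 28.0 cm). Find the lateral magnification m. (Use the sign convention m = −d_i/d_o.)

For a diverging mirror, f = -28.0 cm.
1/d_i = 1/f − 1/d_o = 1/(-28.00) − 1/(148) = -0.04247, so d_i = -23.55 cm.
m = −d_i/d_o = −(-23.55)/(148) = +0.159.
The image is virtual, upright and reduced, behind the mirror.

m = +0.159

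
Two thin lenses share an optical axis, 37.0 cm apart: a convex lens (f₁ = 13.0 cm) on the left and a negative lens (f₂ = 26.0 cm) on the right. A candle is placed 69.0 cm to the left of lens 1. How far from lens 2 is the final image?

11.6 cm

Lens 1: 1/d_i1 = 1/f₁ − 1/d_o1 = 1/(13.0) − 1/(69.0) = 0.06243, so d_i1 = 16.02 cm.
The intermediate image is 16.02 cm to the right of lens 1, which is 37.0 − (16.02) = 20.98 cm to the left of lens 2, so d_o2 = +20.98 cm.
Lens 2 is diverging, so f₂ = −26.0 cm.
Lens 2: 1/d_i2 = 1/f₂ − 1/d_o2 = 1/(-26.0) − 1/(20.98) = -0.08613, so d_i2 = -11.6 cm.
The final image is virtual, 11.6 cm to the left of lens 2 (overall magnification ≈ -0.13).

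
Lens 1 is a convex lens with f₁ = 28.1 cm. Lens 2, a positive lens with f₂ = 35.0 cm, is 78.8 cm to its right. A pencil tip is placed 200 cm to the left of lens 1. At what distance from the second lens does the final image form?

145 cm

Lens 1: 1/d_i1 = 1/f₁ − 1/d_o1 = 1/(28.1) − 1/(200) = 0.03059, so d_i1 = 32.69 cm.
The intermediate image is 32.69 cm to the right of lens 1, which is 78.8 − (32.69) = 46.11 cm to the left of lens 2, so d_o2 = +46.11 cm.
Lens 2: 1/d_i2 = 1/f₂ − 1/d_o2 = 1/(35.0) − 1/(46.11) = 0.006884, so d_i2 = 145 cm.
The final image is real, 145 cm to the right of lens 2 (overall magnification ≈ 0.52).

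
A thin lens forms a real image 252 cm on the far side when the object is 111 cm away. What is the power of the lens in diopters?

P = +1.30 D

d_i = +252 cm.
1/f = 1/d_o + 1/d_i = 1/(111) + 1/(252) = 0.01298 cm⁻¹.
f = 77.06 cm = 0.7706 m, so P = 1/f = +1.30 D.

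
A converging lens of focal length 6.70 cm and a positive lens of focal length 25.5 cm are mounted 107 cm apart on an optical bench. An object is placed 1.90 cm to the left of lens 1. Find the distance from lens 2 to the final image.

Lens 1: 1/d_i1 = 1/f₁ − 1/d_o1 = 1/(6.70) − 1/(1.90) = -0.3771, so d_i1 = -2.652 cm.
The intermediate image is 2.652 cm to the left of lens 1 (virtual), which is 107 − (-2.652) = 109.7 cm to the left of lens 2, so d_o2 = +109.7 cm.
Lens 2: 1/d_i2 = 1/f₂ − 1/d_o2 = 1/(25.5) − 1/(109.7) = 0.03010, so d_i2 = 33.2 cm.
The final image is real, 33.2 cm to the right of lens 2 (overall magnification ≈ -0.42).

33.2 cm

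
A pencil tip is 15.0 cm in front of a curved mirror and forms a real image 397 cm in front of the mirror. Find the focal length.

f = 14.5 cm (concave)

Real image ⇒ d_i = +397 cm.
1/f = 1/d_o + 1/d_i = 1/(15.0) + 1/(397) = 0.06919, so f = 14.5 cm.
Since f is positive, the curved mirror is concave.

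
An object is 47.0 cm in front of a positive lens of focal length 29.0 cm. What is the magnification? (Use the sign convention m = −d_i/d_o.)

m = -1.61

1/d_i = 1/f − 1/d_o = 1/(29.00) − 1/(47.0) = 0.01321, so d_i = 75.72 cm.
m = −d_i/d_o = −(75.72)/(47.0) = -1.61.
The image is real, inverted and enlarged, on the far side of the lens.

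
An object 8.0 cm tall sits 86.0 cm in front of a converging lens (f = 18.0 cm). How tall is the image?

2.12 cm

1/d_i = 1/f − 1/d_o = 1/(18.00) − 1/(86.0) = 0.04393, so d_i = 22.76 cm.
m = −d_i/d_o = -0.2647.
|h_i| = |m|·h_o = 0.2647 × 8.0 = 2.12 cm. The image is real, inverted and reduced, on the far side of the lens.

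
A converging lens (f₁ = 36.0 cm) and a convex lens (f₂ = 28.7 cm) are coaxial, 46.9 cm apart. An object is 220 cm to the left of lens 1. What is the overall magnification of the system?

Lens 1: 1/d_i1 = 1/(36.0) − 1/(220) = 0.02323, so d_i1 = 43.04 cm; m₁ = −d_i1/d_o1 = -0.1956.
d_o2 = 46.9 − (43.04) = 3.860 cm.
Lens 2: 1/d_i2 = 1/(28.7) − 1/(3.860) = -0.2242, so d_i2 = -4.460 cm; m₂ = −d_i2/d_o2 = +1.155.
m = m₁·m₂ = (-0.1956)(+1.155) = -0.226.

m = -0.226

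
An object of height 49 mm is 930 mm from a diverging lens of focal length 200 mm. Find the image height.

8.67 mm

For a diverging lens, f = -200 mm.
1/d_i = 1/f − 1/d_o = 1/(-200.0) − 1/(930) = -0.006075, so d_i = -164.6 mm.
m = −d_i/d_o = +0.1770.
|h_i| = |m|·h_o = 0.1770 × 49 = 8.67 mm. The image is virtual, upright and reduced, on the same side as the object.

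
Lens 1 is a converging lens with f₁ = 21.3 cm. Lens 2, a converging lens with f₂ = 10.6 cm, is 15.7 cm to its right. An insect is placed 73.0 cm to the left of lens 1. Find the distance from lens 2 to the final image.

Lens 1: 1/d_i1 = 1/f₁ − 1/d_o1 = 1/(21.3) − 1/(73.0) = 0.03325, so d_i1 = 30.08 cm.
The intermediate image is 30.08 cm to the right of lens 1, which lies 14.38 cm to the right of lens 2 — a virtual object — so d_o2 = −14.38 cm.
Lens 2: 1/d_i2 = 1/f₂ − 1/d_o2 = 1/(10.6) − 1/(-14.38) = 0.1639, so d_i2 = 6.10 cm.
The final image is real, 6.10 cm to the right of lens 2 (overall magnification ≈ -0.17).

6.10 cm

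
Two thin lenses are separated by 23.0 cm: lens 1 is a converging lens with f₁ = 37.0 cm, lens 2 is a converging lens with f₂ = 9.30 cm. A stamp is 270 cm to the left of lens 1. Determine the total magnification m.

Lens 1: 1/d_i1 = 1/(37.0) − 1/(270) = 0.02332, so d_i1 = 42.88 cm; m₁ = −d_i1/d_o1 = -0.1588.
d_o2 = 23.0 − (42.88) = -19.88 cm (virtual object).
Lens 2: 1/d_i2 = 1/(9.30) − 1/(-19.88) = 0.1578, so d_i2 = 6.336 cm; m₂ = −d_i2/d_o2 = +0.3187.
m = m₁·m₂ = (-0.1588)(+0.3187) = -0.0506.

m = -0.0506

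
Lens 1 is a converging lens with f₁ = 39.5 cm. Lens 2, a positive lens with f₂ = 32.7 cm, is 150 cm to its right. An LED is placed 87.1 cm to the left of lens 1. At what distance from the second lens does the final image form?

56.5 cm

Lens 1: 1/d_i1 = 1/f₁ − 1/d_o1 = 1/(39.5) − 1/(87.1) = 0.01384, so d_i1 = 72.28 cm.
The intermediate image is 72.28 cm to the right of lens 1, which is 150 − (72.28) = 77.72 cm to the left of lens 2, so d_o2 = +77.72 cm.
Lens 2: 1/d_i2 = 1/f₂ − 1/d_o2 = 1/(32.7) − 1/(77.72) = 0.01771, so d_i2 = 56.5 cm.
The final image is real, 56.5 cm to the right of lens 2 (overall magnification ≈ 0.60).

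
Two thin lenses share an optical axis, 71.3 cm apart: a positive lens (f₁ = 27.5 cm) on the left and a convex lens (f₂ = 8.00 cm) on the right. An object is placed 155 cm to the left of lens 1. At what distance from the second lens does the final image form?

Lens 1: 1/d_i1 = 1/f₁ − 1/d_o1 = 1/(27.5) − 1/(155) = 0.02991, so d_i1 = 33.43 cm.
The intermediate image is 33.43 cm to the right of lens 1, which is 71.3 − (33.43) = 37.87 cm to the left of lens 2, so d_o2 = +37.87 cm.
Lens 2: 1/d_i2 = 1/f₂ − 1/d_o2 = 1/(8.00) − 1/(37.87) = 0.09859, so d_i2 = 10.1 cm.
The final image is real, 10.1 cm to the right of lens 2 (overall magnification ≈ 0.058).

10.1 cm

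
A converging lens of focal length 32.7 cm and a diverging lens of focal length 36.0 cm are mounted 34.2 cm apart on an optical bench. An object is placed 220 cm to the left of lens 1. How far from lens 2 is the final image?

Lens 1: 1/d_i1 = 1/f₁ − 1/d_o1 = 1/(32.7) − 1/(220) = 0.02604, so d_i1 = 38.41 cm.
The intermediate image is 38.41 cm to the right of lens 1, which lies 4.210 cm to the right of lens 2 — a virtual object — so d_o2 = −4.210 cm.
Lens 2 is diverging, so f₂ = −36.0 cm.
Lens 2: 1/d_i2 = 1/f₂ − 1/d_o2 = 1/(-36.0) − 1/(-4.210) = 0.2098, so d_i2 = 4.77 cm.
The final image is real, 4.77 cm to the right of lens 2 (overall magnification ≈ -0.20).

4.77 cm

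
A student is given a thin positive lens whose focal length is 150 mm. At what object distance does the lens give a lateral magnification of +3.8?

m = −d_i/d_o ⇒ d_i = −m·d_o.
1/f = 1/d_o + 1/d_i = 1/d_o − 1/(m·d_o) = (1 − 1/m)/d_o, so d_o = f(1 − 1/m) = (150.0)(1 − 1/(+3.8)) = 111 mm.

111 mm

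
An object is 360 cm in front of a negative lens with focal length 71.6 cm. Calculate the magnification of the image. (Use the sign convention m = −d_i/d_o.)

For a negative lens, f = -71.6 cm.
1/d_i = 1/f − 1/d_o = 1/(-71.60) − 1/(360) = -0.01674, so d_i = -59.72 cm.
m = −d_i/d_o = −(-59.72)/(360) = +0.166.
The image is virtual, upright and reduced, on the same side as the object.

m = +0.166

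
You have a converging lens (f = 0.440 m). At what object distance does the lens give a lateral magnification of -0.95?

m = −d_i/d_o ⇒ d_i = −m·d_o.
1/f = 1/d_o + 1/d_i = 1/d_o − 1/(m·d_o) = (1 − 1/m)/d_o, so d_o = f(1 − 1/m) = (0.4400)(1 − 1/(-0.95)) = 0.903 m.

0.903 m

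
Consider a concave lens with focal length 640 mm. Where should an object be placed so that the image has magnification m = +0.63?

For a concave lens, f = -640 mm.
m = −d_i/d_o ⇒ d_i = −m·d_o.
1/f = 1/d_o + 1/d_i = 1/d_o − 1/(m·d_o) = (1 − 1/m)/d_o, so d_o = f(1 − 1/m) = (-640.0)(1 − 1/(+0.63)) = 376 mm.

376 mm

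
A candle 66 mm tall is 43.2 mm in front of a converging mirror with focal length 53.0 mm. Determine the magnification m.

m = +5.41

1/d_i = 1/f − 1/d_o = 1/(53.00) − 1/(43.2) = -0.004280, so d_i = -233.6 mm.
m = −d_i/d_o = −(-233.6)/(43.2) = +5.41.
The image is virtual, upright and enlarged, behind the mirror.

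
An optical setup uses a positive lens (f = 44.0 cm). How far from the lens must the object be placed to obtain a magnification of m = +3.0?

m = −d_i/d_o ⇒ d_i = −m·d_o.
1/f = 1/d_o + 1/d_i = 1/d_o − 1/(m·d_o) = (1 − 1/m)/d_o, so d_o = f(1 − 1/m) = (44.00)(1 − 1/(+3.0)) = 29.3 cm.

29.3 cm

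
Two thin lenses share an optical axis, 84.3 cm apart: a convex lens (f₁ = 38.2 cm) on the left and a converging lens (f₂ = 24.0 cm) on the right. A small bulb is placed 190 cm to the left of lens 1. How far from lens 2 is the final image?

Lens 1: 1/d_i1 = 1/f₁ − 1/d_o1 = 1/(38.2) − 1/(190) = 0.02091, so d_i1 = 47.81 cm.
The intermediate image is 47.81 cm to the right of lens 1, which is 84.3 − (47.81) = 36.49 cm to the left of lens 2, so d_o2 = +36.49 cm.
Lens 2: 1/d_i2 = 1/f₂ − 1/d_o2 = 1/(24.0) − 1/(36.49) = 0.01426, so d_i2 = 70.1 cm.
The final image is real, 70.1 cm to the right of lens 2 (overall magnification ≈ 0.48).

70.1 cm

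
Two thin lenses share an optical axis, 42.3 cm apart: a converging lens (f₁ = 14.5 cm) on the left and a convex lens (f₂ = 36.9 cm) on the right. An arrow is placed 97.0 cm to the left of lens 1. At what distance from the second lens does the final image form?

Lens 1: 1/d_i1 = 1/f₁ − 1/d_o1 = 1/(14.5) − 1/(97.0) = 0.05866, so d_i1 = 17.05 cm.
The intermediate image is 17.05 cm to the right of lens 1, which is 42.3 − (17.05) = 25.25 cm to the left of lens 2, so d_o2 = +25.25 cm.
Lens 2: 1/d_i2 = 1/f₂ − 1/d_o2 = 1/(36.9) − 1/(25.25) = -0.01250, so d_i2 = -80.0 cm.
The final image is virtual, 80.0 cm to the left of lens 2 (overall magnification ≈ -0.56).

80.0 cm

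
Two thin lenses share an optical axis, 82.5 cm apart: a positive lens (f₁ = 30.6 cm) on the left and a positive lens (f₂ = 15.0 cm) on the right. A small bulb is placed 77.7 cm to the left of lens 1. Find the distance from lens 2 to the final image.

28.2 cm

Lens 1: 1/d_i1 = 1/f₁ − 1/d_o1 = 1/(30.6) − 1/(77.7) = 0.01981, so d_i1 = 50.48 cm.
The intermediate image is 50.48 cm to the right of lens 1, which is 82.5 − (50.48) = 32.02 cm to the left of lens 2, so d_o2 = +32.02 cm.
Lens 2: 1/d_i2 = 1/f₂ − 1/d_o2 = 1/(15.0) − 1/(32.02) = 0.03544, so d_i2 = 28.2 cm.
The final image is real, 28.2 cm to the right of lens 2 (overall magnification ≈ 0.57).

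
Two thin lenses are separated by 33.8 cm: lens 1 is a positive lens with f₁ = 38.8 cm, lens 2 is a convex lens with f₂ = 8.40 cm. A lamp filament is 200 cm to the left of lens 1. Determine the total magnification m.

m = -0.0889

Lens 1: 1/d_i1 = 1/(38.8) − 1/(200) = 0.02077, so d_i1 = 48.14 cm; m₁ = −d_i1/d_o1 = -0.2407.
d_o2 = 33.8 − (48.14) = -14.34 cm (virtual object).
Lens 2: 1/d_i2 = 1/(8.40) − 1/(-14.34) = 0.1888, so d_i2 = 5.297 cm; m₂ = −d_i2/d_o2 = +0.3694.
m = m₁·m₂ = (-0.2407)(+0.3694) = -0.0889.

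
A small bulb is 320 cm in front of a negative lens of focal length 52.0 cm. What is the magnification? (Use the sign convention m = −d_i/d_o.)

For a negative lens, f = -52.0 cm.
1/d_i = 1/f − 1/d_o = 1/(-52.00) − 1/(320) = -0.02236, so d_i = -44.73 cm.
m = −d_i/d_o = −(-44.73)/(320) = +0.140.
The image is virtual, upright and reduced, on the same side as the object.

m = +0.140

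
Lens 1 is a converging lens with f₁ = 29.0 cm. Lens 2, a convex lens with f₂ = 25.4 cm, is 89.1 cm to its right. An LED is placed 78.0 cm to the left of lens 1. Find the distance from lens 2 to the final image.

Lens 1: 1/d_i1 = 1/f₁ − 1/d_o1 = 1/(29.0) − 1/(78.0) = 0.02166, so d_i1 = 46.16 cm.
The intermediate image is 46.16 cm to the right of lens 1, which is 89.1 − (46.16) = 42.94 cm to the left of lens 2, so d_o2 = +42.94 cm.
Lens 2: 1/d_i2 = 1/f₂ − 1/d_o2 = 1/(25.4) − 1/(42.94) = 0.01608, so d_i2 = 62.2 cm.
The final image is real, 62.2 cm to the right of lens 2 (overall magnification ≈ 0.86).

62.2 cm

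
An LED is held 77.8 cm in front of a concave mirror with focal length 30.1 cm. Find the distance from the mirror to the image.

Mirror equation: 1/s_i = 1/f − 1/s_o = 1/(30.10) − 1/(77.8) = 0.03322 − 0.01285 = 0.02037, so s_i = 49.1 cm.
The image is real, inverted and reduced, in front of the mirror.

49.1 cm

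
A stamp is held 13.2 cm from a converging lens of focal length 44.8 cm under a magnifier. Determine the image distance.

18.7 cm

Lens equation: 1/d_i = 1/f − 1/d_o = 1/(44.80) − 1/(13.2) = 0.02232 − 0.07576 = -0.05344, so d_i = -18.7 cm.
The image is virtual, upright and enlarged, on the same side as the object.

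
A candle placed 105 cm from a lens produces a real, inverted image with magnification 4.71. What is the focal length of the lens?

f = 86.6 cm (converging)

m = −d_i/d_o ⇒ d_i = −m·d_o = −(-4.71)·(105) = 494.6 cm.
1/f = 1/d_o + 1/d_i = 1/(105) + 1/(494.6) = 0.01155, so f = 86.6 cm.
Since f is positive, the lens is converging.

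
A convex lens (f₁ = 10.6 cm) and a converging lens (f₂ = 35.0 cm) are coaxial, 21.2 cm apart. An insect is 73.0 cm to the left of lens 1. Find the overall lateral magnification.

Lens 1: 1/d_i1 = 1/(10.6) − 1/(73.0) = 0.08064, so d_i1 = 12.40 cm; m₁ = −d_i1/d_o1 = -0.1699.
d_o2 = 21.2 − (12.40) = 8.800 cm.
Lens 2: 1/d_i2 = 1/(35.0) − 1/(8.800) = -0.08506, so d_i2 = -11.76 cm; m₂ = −d_i2/d_o2 = +1.336.
m = m₁·m₂ = (-0.1699)(+1.336) = -0.227.

m = -0.227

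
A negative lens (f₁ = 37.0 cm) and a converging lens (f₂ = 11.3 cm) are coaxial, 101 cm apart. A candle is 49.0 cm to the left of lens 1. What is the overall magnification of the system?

f₁ = −37.0 cm (diverging).
Lens 1: 1/d_i1 = 1/(-37.0) − 1/(49.0) = -0.04744, so d_i1 = -21.08 cm; m₁ = −d_i1/d_o1 = +0.4302.
d_o2 = 101 − (-21.08) = 122.1 cm.
Lens 2: 1/d_i2 = 1/(11.3) − 1/(122.1) = 0.08031, so d_i2 = 12.45 cm; m₂ = −d_i2/d_o2 = -0.1020.
m = m₁·m₂ = (+0.4302)(-0.1020) = -0.0439.

m = -0.0439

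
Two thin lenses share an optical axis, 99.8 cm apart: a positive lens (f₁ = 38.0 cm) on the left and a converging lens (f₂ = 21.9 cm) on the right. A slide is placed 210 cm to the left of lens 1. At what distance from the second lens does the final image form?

37.1 cm

Lens 1: 1/d_i1 = 1/f₁ − 1/d_o1 = 1/(38.0) − 1/(210) = 0.02155, so d_i1 = 46.40 cm.
The intermediate image is 46.40 cm to the right of lens 1, which is 99.8 − (46.40) = 53.40 cm to the left of lens 2, so d_o2 = +53.40 cm.
Lens 2: 1/d_i2 = 1/f₂ − 1/d_o2 = 1/(21.9) − 1/(53.40) = 0.02694, so d_i2 = 37.1 cm.
The final image is real, 37.1 cm to the right of lens 2 (overall magnification ≈ 0.15).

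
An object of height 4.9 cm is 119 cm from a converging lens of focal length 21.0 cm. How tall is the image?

1.05 cm

1/d_i = 1/f − 1/d_o = 1/(21.00) − 1/(119) = 0.03922, so d_i = 25.50 cm.
m = −d_i/d_o = -0.2143.
|h_i| = |m|·h_o = 0.2143 × 4.9 = 1.05 cm. The image is real, inverted and reduced, on the far side of the lens.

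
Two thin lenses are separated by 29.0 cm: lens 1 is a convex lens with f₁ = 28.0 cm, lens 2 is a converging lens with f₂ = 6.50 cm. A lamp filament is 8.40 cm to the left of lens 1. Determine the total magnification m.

Lens 1: 1/d_i1 = 1/(28.0) − 1/(8.40) = -0.08333, so d_i1 = -12.00 cm; m₁ = −d_i1/d_o1 = +1.429.
d_o2 = 29.0 − (-12.00) = 41.00 cm.
Lens 2: 1/d_i2 = 1/(6.50) − 1/(41.00) = 0.1295, so d_i2 = 7.725 cm; m₂ = −d_i2/d_o2 = -0.1884.
m = m₁·m₂ = (+1.429)(-0.1884) = -0.269.

m = -0.269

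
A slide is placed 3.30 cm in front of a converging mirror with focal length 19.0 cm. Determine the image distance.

Mirror equation: 1/v = 1/f − 1/u = 1/(19.00) − 1/(3.30) = 0.05263 − 0.3030 = -0.2504, so v = -3.99 cm.
The image is virtual, upright and enlarged, behind the mirror.

3.99 cm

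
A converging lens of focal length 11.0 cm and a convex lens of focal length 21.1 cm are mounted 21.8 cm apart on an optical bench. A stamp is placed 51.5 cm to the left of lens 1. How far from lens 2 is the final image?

Lens 1: 1/d_i1 = 1/f₁ − 1/d_o1 = 1/(11.0) − 1/(51.5) = 0.07149, so d_i1 = 13.99 cm.
The intermediate image is 13.99 cm to the right of lens 1, which is 21.8 − (13.99) = 7.810 cm to the left of lens 2, so d_o2 = +7.810 cm.
Lens 2: 1/d_i2 = 1/f₂ − 1/d_o2 = 1/(21.1) − 1/(7.810) = -0.08065, so d_i2 = -12.4 cm.
The final image is virtual, 12.4 cm to the left of lens 2 (overall magnification ≈ -0.43).

12.4 cm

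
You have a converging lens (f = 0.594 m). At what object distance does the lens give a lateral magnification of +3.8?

m = −d_i/d_o ⇒ d_i = −m·d_o.
1/f = 1/d_o + 1/d_i = 1/d_o − 1/(m·d_o) = (1 − 1/m)/d_o, so d_o = f(1 − 1/m) = (0.5940)(1 − 1/(+3.8)) = 0.438 m.

0.438 m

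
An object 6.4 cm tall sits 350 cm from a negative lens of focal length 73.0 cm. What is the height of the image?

For a negative lens, f = -73.0 cm.
1/d_i = 1/f − 1/d_o = 1/(-73.00) − 1/(350) = -0.01656, so d_i = -60.40 cm.
m = −d_i/d_o = +0.1726.
|h_i| = |m|·h_o = 0.1726 × 6.4 = 1.10 cm. The image is virtual, upright and reduced, on the same side as the object.

1.10 cm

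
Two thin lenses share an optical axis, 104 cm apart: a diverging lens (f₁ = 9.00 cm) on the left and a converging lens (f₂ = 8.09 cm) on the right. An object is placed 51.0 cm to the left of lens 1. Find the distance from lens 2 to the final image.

Lens 1 is diverging, so f₁ = −9.00 cm.
Lens 1: 1/d_i1 = 1/f₁ − 1/d_o1 = 1/(-9.00) − 1/(51.0) = -0.1307, so d_i1 = -7.650 cm.
The intermediate image is 7.650 cm to the left of lens 1 (virtual), which is 104 − (-7.650) = 111.7 cm to the left of lens 2, so d_o2 = +111.7 cm.
Lens 2: 1/d_i2 = 1/f₂ − 1/d_o2 = 1/(8.09) − 1/(111.7) = 0.1147, so d_i2 = 8.72 cm.
The final image is real, 8.72 cm to the right of lens 2 (overall magnification ≈ -0.012).

8.72 cm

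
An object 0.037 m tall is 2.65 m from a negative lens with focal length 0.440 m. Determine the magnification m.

m = +0.142

For a negative lens, f = -0.440 m.
1/d_i = 1/f − 1/d_o = 1/(-0.4400) − 1/(2.65) = -2.650, so d_i = -0.3773 m.
m = −d_i/d_o = −(-0.3773)/(2.65) = +0.142.
The image is virtual, upright and reduced, on the same side as the object.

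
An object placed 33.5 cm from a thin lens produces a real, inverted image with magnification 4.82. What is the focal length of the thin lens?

m = −d_i/d_o ⇒ d_i = −m·d_o = −(-4.82)·(33.5) = 161.5 cm.
1/f = 1/d_o + 1/d_i = 1/(33.5) + 1/(161.5) = 0.03604, so f = 27.7 cm.
Since f is positive, the thin lens is converging.

f = 27.7 cm (converging)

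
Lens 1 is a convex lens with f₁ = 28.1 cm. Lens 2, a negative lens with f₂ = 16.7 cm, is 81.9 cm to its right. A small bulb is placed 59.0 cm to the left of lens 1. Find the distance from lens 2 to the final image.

10.5 cm

Lens 1: 1/d_i1 = 1/f₁ − 1/d_o1 = 1/(28.1) − 1/(59.0) = 0.01864, so d_i1 = 53.65 cm.
The intermediate image is 53.65 cm to the right of lens 1, which is 81.9 − (53.65) = 28.25 cm to the left of lens 2, so d_o2 = +28.25 cm.
Lens 2 is diverging, so f₂ = −16.7 cm.
Lens 2: 1/d_i2 = 1/f₂ − 1/d_o2 = 1/(-16.7) − 1/(28.25) = -0.09528, so d_i2 = -10.5 cm.
The final image is virtual, 10.5 cm to the left of lens 2 (overall magnification ≈ -0.34).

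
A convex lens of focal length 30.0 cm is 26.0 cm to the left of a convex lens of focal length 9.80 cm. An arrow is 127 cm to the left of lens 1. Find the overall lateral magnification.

Lens 1: 1/d_i1 = 1/(30.0) − 1/(127) = 0.02546, so d_i1 = 39.28 cm; m₁ = −d_i1/d_o1 = -0.3093.
d_o2 = 26.0 − (39.28) = -13.28 cm (virtual object).
Lens 2: 1/d_i2 = 1/(9.80) − 1/(-13.28) = 0.1773, so d_i2 = 5.639 cm; m₂ = −d_i2/d_o2 = +0.4246.
m = m₁·m₂ = (-0.3093)(+0.4246) = -0.131.

m = -0.131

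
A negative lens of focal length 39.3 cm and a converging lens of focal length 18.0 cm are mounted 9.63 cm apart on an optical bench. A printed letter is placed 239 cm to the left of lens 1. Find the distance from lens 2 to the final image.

30.8 cm

Lens 1 is diverging, so f₁ = −39.3 cm.
Lens 1: 1/d_i1 = 1/f₁ − 1/d_o1 = 1/(-39.3) − 1/(239) = -0.02963, so d_i1 = -33.75 cm.
The intermediate image is 33.75 cm to the left of lens 1 (virtual), which is 9.63 − (-33.75) = 43.38 cm to the left of lens 2, so d_o2 = +43.38 cm.
Lens 2: 1/d_i2 = 1/f₂ − 1/d_o2 = 1/(18.0) − 1/(43.38) = 0.03250, so d_i2 = 30.8 cm.
The final image is real, 30.8 cm to the right of lens 2 (overall magnification ≈ -0.10).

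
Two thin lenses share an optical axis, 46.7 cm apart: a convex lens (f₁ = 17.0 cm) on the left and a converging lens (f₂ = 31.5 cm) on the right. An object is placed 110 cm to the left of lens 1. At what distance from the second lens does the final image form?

Lens 1: 1/d_i1 = 1/f₁ − 1/d_o1 = 1/(17.0) − 1/(110) = 0.04973, so d_i1 = 20.11 cm.
The intermediate image is 20.11 cm to the right of lens 1, which is 46.7 − (20.11) = 26.59 cm to the left of lens 2, so d_o2 = +26.59 cm.
Lens 2: 1/d_i2 = 1/f₂ − 1/d_o2 = 1/(31.5) − 1/(26.59) = -0.005862, so d_i2 = -171 cm.
The final image is virtual, 171 cm to the left of lens 2 (overall magnification ≈ -1.2).

171 cm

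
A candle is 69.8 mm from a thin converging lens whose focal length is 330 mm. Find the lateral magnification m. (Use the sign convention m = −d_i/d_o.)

m = +1.27

1/d_i = 1/f − 1/d_o = 1/(330.0) − 1/(69.8) = -0.01130, so d_i = -88.52 mm.
m = −d_i/d_o = −(-88.52)/(69.8) = +1.27.
The image is virtual, upright and enlarged, on the same side as the object.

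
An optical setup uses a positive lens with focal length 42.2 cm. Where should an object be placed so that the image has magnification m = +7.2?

36.3 cm

m = −d_i/d_o ⇒ d_i = −m·d_o.
1/f = 1/d_o + 1/d_i = 1/d_o − 1/(m·d_o) = (1 − 1/m)/d_o, so d_o = f(1 − 1/m) = (42.20)(1 − 1/(+7.2)) = 36.3 cm.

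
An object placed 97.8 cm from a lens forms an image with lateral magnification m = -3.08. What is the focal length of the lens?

f = 73.8 cm (converging)

m = −d_i/d_o ⇒ d_i = −m·d_o = −(-3.08)·(97.8) = 301.2 cm.
1/f = 1/d_o + 1/d_i = 1/(97.8) + 1/(301.2) = 0.01355, so f = 73.8 cm.
Since f is positive, the lens is converging.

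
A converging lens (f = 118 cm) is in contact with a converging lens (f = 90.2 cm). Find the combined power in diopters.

P = +1.96 D

P₁ = 1/f₁ = 1/(1.18 m) = +0.8475 D; P₂ = 1/f₂ = 1/(0.902 m) = +1.109 D.
For thin lenses in contact, P = P₁ + P₂ = (+0.8475) + (+1.109) = +1.96 D.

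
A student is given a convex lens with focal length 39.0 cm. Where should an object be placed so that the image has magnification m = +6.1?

m = −d_i/d_o ⇒ d_i = −m·d_o.
1/f = 1/d_o + 1/d_i = 1/d_o − 1/(m·d_o) = (1 − 1/m)/d_o, so d_o = f(1 − 1/m) = (39.00)(1 − 1/(+6.1)) = 32.6 cm.

32.6 cm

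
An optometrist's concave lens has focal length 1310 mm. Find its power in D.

P = -0.763 D

For a concave lens, f = −1310 mm.
f = -131 cm = -1.31 m.
P = 1/f = 1/(-1.31 m) = -0.763 D.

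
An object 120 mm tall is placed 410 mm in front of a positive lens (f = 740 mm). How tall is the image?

1/d_i = 1/f − 1/d_o = 1/(740.0) − 1/(410) = -0.001088, so d_i = -919.4 mm.
m = −d_i/d_o = +2.242.
|h_i| = |m|·h_o = 2.242 × 120 = 269 mm. The image is virtual, upright and enlarged, on the same side as the object.

269 mm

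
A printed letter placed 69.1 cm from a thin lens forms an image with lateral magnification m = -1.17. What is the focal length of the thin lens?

f = 37.3 cm (converging)

m = −d_i/d_o ⇒ d_i = −m·d_o = −(-1.17)·(69.1) = 80.85 cm.
1/f = 1/d_o + 1/d_i = 1/(69.1) + 1/(80.85) = 0.02684, so f = 37.3 cm.
Since f is positive, the thin lens is converging.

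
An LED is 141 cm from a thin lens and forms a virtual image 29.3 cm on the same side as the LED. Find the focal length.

f = -37.0 cm (diverging)

Virtual image ⇒ d_i = −29.3 cm.
1/f = 1/d_o + 1/d_i = 1/(141) + 1/(-29.3) = -0.02704, so f = -37.0 cm.
Since f is negative, the thin lens is diverging.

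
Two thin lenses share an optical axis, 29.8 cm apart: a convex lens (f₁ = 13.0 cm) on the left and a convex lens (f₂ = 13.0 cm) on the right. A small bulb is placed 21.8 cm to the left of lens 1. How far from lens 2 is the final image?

2.03 cm

Lens 1: 1/d_i1 = 1/f₁ − 1/d_o1 = 1/(13.0) − 1/(21.8) = 0.03105, so d_i1 = 32.20 cm.
The intermediate image is 32.20 cm to the right of lens 1, which lies 2.400 cm to the right of lens 2 — a virtual object — so d_o2 = −2.400 cm.
Lens 2: 1/d_i2 = 1/f₂ − 1/d_o2 = 1/(13.0) − 1/(-2.400) = 0.4936, so d_i2 = 2.03 cm.
The final image is real, 2.03 cm to the right of lens 2 (overall magnification ≈ -1.2).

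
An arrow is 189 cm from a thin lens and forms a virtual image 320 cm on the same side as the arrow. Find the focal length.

Virtual image ⇒ d_i = −320 cm.
1/f = 1/d_o + 1/d_i = 1/(189) + 1/(-320) = 0.002166, so f = 462 cm.
Since f is positive, the thin lens is converging.

f = 462 cm (converging)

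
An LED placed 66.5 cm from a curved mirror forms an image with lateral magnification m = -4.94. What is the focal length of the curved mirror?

m = −d_i/d_o ⇒ d_i = −m·d_o = −(-4.94)·(66.5) = 328.5 cm.
1/f = 1/d_o + 1/d_i = 1/(66.5) + 1/(328.5) = 0.01808, so f = 55.3 cm.
Since f is positive, the curved mirror is concave.

f = 55.3 cm (concave)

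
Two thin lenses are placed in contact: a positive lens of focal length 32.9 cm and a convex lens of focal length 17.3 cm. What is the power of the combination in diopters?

P = +8.82 D

P₁ = 1/f₁ = 1/(0.329 m) = +3.040 D; P₂ = 1/f₂ = 1/(0.173 m) = +5.780 D.
For thin lenses in contact, P = P₁ + P₂ = (+3.040) + (+5.780) = +8.82 D.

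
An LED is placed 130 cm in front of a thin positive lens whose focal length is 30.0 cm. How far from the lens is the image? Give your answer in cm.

39.0 cm

Lens equation: 1/s_i = 1/f − 1/s_o = 1/(30.00) − 1/(130) = 0.03333 − 0.007692 = 0.02564, so s_i = 39.0 cm.
The image is real, inverted and reduced, on the far side of the lens.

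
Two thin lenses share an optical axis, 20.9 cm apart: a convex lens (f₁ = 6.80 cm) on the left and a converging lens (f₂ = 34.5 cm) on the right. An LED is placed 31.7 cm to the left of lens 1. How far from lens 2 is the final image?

Lens 1: 1/d_i1 = 1/f₁ − 1/d_o1 = 1/(6.80) − 1/(31.7) = 0.1155, so d_i1 = 8.657 cm.
The intermediate image is 8.657 cm to the right of lens 1, which is 20.9 − (8.657) = 12.24 cm to the left of lens 2, so d_o2 = +12.24 cm.
Lens 2: 1/d_i2 = 1/f₂ − 1/d_o2 = 1/(34.5) − 1/(12.24) = -0.05271, so d_i2 = -19.0 cm.
The final image is virtual, 19.0 cm to the left of lens 2 (overall magnification ≈ -0.42).

19.0 cm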